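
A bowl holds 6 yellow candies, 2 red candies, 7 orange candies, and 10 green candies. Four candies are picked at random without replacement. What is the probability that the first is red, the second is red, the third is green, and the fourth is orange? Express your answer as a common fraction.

7/15180

Multiply the probability of each draw given the previous ones:
P = 2/25 × 1/24 × 10/23 × 7/22 = 140/303600 = 7/15180.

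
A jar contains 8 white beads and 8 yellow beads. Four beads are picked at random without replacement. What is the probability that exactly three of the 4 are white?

One ordering (white drawn first) has probability 8/16 × 7/15 × 6/14 × 8/13 = 2688/43680 = 4/65.
There are C(4,3) = 4 such orderings, each equally likely, so P = 4 × 4/65 = 16/65.

16/65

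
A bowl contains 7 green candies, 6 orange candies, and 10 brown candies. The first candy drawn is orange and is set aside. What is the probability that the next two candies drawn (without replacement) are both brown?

15/77

After the first draw, 10 of the remaining 22 candies are brown.
P = 10/22 × 9/21 = 90/462 = 15/77.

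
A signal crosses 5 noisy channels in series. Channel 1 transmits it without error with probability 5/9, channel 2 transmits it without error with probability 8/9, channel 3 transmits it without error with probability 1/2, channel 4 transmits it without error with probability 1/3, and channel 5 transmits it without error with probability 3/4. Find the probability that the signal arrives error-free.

5/81

The events are sequential, so multiply the conditional probabilities:
P = 5/9 × 8/9 × 1/2 × 1/3 × 3/4 = 120/1944 = 5/81.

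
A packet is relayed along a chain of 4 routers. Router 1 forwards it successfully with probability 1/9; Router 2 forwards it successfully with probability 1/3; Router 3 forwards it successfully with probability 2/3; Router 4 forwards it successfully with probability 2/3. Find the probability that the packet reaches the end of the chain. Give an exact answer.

4/243

The events are sequential, so multiply the conditional probabilities:
P = 1/9 × 1/3 × 2/3 × 2/3 = 4/243.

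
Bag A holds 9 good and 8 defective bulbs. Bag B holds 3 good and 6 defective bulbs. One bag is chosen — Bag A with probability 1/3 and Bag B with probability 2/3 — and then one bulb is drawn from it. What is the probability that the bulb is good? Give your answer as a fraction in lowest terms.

From Bag A: P(good) = 9/17.
From Bag B: P(good) = 3/9.
Total probability = (1/3)(9/17) + (2/3)(3/9) = 61/153.

61/153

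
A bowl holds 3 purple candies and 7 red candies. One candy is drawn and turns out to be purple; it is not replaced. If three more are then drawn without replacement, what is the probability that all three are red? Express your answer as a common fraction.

5/12

After the first draw, 7 of the remaining 9 candies are red.
P = 7/9 × 6/8 × 5/7 = 210/504 = 5/12.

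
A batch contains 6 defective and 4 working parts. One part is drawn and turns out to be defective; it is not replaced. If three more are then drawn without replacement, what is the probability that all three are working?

1/21

After the first draw, 4 of the remaining 9 parts are working.
P = 4/9 × 3/8 × 2/7 = 24/504 = 1/21.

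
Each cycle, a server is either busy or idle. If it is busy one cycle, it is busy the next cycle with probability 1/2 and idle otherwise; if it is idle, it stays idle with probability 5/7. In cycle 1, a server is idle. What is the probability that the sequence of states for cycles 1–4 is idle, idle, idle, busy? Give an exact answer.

50/343

Cycle 1 is given. For each transition, use the conditional probability from the current state:
P(idle | idle) = 5/7; P(idle | idle) = 5/7; P(busy | idle) = 2/7.
P = 5/7 × 5/7 × 2/7 = 50/343.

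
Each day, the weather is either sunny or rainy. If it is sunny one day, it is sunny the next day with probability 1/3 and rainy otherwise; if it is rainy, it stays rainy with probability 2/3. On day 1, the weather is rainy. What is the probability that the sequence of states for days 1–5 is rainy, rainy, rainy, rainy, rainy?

16/81

Day 1 is given. For each transition, use the conditional probability from the current state:
P(rainy | rainy) = 2/3; P(rainy | rainy) = 2/3; P(rainy | rainy) = 2/3; P(rainy | rainy) = 2/3.
P = 2/3 × 2/3 × 2/3 × 2/3 = 16/81.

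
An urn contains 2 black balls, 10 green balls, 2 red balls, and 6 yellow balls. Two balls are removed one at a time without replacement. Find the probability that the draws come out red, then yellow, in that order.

Each draw changes the counts, so multiply the conditional probabilities along the sequence:
P = 2/20 × 6/19 = 12/380 = 3/95.

3/95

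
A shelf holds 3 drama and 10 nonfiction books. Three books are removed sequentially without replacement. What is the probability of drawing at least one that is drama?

83/143

P(no drama) = 10/13 × 9/12 × 8/11 = 720/1716 = 60/143.
P(at least one) = 1 − 60/143 = 83/143.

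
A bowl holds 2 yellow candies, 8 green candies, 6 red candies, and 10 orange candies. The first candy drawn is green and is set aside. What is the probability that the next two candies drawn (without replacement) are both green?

With the first candy removed, 7 green remain out of 25.
P = 7/25 × 6/24 = 42/600 = 7/100.

7/100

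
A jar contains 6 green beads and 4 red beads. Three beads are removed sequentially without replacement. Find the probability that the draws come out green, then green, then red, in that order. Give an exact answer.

Chain rule:
P = 6/10 × 5/9 × 4/8 = 120/720 = 1/6.

1/6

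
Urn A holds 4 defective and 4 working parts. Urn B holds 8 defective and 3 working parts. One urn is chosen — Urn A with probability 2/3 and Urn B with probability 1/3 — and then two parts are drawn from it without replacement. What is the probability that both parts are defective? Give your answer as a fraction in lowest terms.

From Urn A: P(both defective) = (4/8)(3/7) = 3/14.
From Urn B: P(both defective) = (8/11)(7/10) = 28/55.
Total probability = (2/3)(3/14) + (1/3)(28/55) = 361/1155.

361/1155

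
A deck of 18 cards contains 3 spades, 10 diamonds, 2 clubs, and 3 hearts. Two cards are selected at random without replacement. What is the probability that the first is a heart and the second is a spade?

1/34

Each draw changes the counts, so multiply the conditional probabilities along the sequence:
P = 3/18 × 3/17 = 9/306 = 1/34.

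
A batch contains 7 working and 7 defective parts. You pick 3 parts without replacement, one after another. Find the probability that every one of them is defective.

P(every draw is defective) = 7/14 × 6/13 × 5/12 = 210/2184 = 5/52.

5/52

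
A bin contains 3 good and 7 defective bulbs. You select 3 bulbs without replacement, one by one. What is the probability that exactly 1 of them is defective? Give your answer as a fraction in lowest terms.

One ordering (defective drawn first) has probability 7/10 × 3/9 × 2/8 = 42/720 = 7/120.
There are C(3,1) = 3 such orderings, each equally likely, so P = 3 × 7/120 = 7/40.

7/40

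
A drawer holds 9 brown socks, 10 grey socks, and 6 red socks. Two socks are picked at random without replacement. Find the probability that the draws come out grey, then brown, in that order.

3/20

Each draw changes the counts, so multiply the conditional probabilities along the sequence:
P = 10/25 × 9/24 = 90/600 = 3/20.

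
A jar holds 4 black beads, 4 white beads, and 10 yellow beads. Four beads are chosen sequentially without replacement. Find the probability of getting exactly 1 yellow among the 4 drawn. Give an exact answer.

One ordering (yellow drawn first) has probability 10/18 × 8/17 × 7/16 × 6/15 = 3360/73440 = 7/153.
There are C(4,1) = 4 such orderings, each equally likely, so P = 4 × 7/153 = 28/153.

28/153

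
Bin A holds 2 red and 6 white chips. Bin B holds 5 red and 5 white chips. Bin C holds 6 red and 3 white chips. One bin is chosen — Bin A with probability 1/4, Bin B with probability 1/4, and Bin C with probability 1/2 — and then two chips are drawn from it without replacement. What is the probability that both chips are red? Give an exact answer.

275/1008

From Bin A: P(both red) = (2/8)(1/7) = 1/28.
From Bin B: P(both red) = (5/10)(4/9) = 2/9.
From Bin C: P(both red) = (6/9)(5/8) = 5/12.
Total probability = (1/4)(1/28) + (1/4)(2/9) + (1/2)(5/12) = 275/1008.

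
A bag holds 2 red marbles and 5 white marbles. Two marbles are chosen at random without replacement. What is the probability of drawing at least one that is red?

11/21

P(no red) = 5/7 × 4/6 = 20/42 = 10/21.
P(at least one) = 1 − 10/21 = 11/21.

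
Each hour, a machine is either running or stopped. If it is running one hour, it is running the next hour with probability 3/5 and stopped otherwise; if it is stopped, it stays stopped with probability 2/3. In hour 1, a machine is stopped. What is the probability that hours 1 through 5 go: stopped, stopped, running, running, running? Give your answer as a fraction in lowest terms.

Hour 1 is given. For each transition, use the conditional probability from the current state:
P(stopped | stopped) = 2/3; P(running | stopped) = 1/3; P(running | running) = 3/5; P(running | running) = 3/5.
P = 2/3 × 1/3 × 3/5 × 3/5 = 18/225 = 2/25.

2/25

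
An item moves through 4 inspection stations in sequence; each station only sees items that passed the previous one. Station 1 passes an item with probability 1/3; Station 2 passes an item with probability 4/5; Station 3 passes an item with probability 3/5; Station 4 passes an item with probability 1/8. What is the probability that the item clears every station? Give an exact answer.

1/50

The events are sequential, so multiply the conditional probabilities:
P = 1/3 × 4/5 × 3/5 × 1/8 = 12/600 = 1/50.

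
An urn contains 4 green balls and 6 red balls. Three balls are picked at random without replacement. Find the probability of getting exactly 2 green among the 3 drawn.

3/10

One ordering (green drawn first) has probability 4/10 × 3/9 × 6/8 = 72/720 = 1/10.
There are C(3,2) = 3 such orderings, each equally likely, so P = 3 × 1/10 = 3/10.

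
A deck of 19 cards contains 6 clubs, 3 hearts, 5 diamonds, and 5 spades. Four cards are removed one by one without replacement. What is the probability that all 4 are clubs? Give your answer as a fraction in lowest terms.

5/1292

P(all clubs) = 6/19 × 5/18 × 4/17 × 3/16 = 360/93024 = 5/1292.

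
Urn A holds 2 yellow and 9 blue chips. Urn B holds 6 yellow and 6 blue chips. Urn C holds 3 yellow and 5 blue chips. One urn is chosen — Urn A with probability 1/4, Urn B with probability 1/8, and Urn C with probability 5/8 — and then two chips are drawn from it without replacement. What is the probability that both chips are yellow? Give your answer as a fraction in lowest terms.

From Urn A: P(both yellow) = (2/11)(1/10) = 1/55.
From Urn B: P(both yellow) = (6/12)(5/11) = 5/22.
From Urn C: P(both yellow) = (3/8)(2/7) = 3/28.
Total probability = (1/4)(1/55) + (1/8)(5/22) + (5/8)(3/28) = 1231/12320.

1231/12320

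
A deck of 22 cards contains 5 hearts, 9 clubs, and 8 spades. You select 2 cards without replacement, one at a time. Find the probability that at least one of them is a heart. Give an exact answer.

95/231

P(no hearts) = 17/22 × 16/21 = 272/462 = 136/231.
P(at least one) = 1 − 136/231 = 95/231.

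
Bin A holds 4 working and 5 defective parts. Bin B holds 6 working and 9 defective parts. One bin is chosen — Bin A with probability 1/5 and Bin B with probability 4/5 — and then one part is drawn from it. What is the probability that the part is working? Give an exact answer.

From Bin A: P(working) = 4/9.
From Bin B: P(working) = 6/15.
Total probability = (1/5)(4/9) + (4/5)(6/15) = 92/225.

92/225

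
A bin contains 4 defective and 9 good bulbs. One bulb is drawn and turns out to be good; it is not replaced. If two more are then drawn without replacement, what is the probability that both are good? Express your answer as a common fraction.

After the first draw, 8 of the remaining 12 bulbs are good.
P = 8/12 × 7/11 = 56/132 = 14/33.

14/33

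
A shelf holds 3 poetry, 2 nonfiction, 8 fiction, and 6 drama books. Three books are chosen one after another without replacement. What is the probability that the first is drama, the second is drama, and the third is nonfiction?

10/969

Chain rule:
P = 6/19 × 5/18 × 2/17 = 60/5814 = 10/969.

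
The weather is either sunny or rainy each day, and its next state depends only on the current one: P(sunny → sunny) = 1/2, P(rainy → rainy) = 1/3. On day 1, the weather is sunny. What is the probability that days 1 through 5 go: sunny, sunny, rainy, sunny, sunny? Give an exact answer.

1/12

Day 1 is given. For each transition, use the conditional probability from the current state:
P(sunny | sunny) = 1/2; P(rainy | sunny) = 1/2; P(sunny | rainy) = 2/3; P(sunny | sunny) = 1/2.
P = 1/2 × 1/2 × 2/3 × 1/2 = 2/24 = 1/12.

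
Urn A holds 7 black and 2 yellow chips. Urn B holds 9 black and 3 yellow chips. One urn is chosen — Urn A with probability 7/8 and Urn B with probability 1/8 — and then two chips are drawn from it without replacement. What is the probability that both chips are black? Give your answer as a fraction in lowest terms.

From Urn A: P(both black) = (7/9)(6/8) = 7/12.
From Urn B: P(both black) = (9/12)(8/11) = 6/11.
Total probability = (7/8)(7/12) + (1/8)(6/11) = 611/1056.

611/1056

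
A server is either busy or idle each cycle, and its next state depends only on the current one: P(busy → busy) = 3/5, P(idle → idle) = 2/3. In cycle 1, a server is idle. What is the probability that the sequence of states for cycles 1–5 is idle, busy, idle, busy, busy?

Cycle 1 is given. For each transition, use the conditional probability from the current state:
P(busy | idle) = 1/3; P(idle | busy) = 2/5; P(busy | idle) = 1/3; P(busy | busy) = 3/5.
P = 1/3 × 2/5 × 1/3 × 3/5 = 6/225 = 2/75.

2/75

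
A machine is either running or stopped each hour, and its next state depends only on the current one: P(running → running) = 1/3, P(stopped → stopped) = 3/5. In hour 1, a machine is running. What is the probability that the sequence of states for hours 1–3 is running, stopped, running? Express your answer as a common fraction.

4/15

Hour 1 is given. For each transition, use the conditional probability from the current state:
P(stopped | running) = 2/3; P(running | stopped) = 2/5.
P = 2/3 × 2/5 = 4/15.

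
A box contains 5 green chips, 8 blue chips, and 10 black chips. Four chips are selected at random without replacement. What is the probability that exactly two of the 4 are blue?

One ordering (blue drawn first) has probability 8/23 × 7/22 × 15/21 × 14/20 = 11760/212520 = 14/253.
There are C(4,2) = 6 such orderings, each equally likely, so P = 6 × 14/253 = 84/253.

84/253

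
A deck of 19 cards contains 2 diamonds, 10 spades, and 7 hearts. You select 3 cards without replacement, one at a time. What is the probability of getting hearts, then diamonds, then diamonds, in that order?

Each draw changes the counts, so multiply the conditional probabilities along the sequence:
P = 7/19 × 2/18 × 1/17 = 14/5814 = 7/2907.

7/2907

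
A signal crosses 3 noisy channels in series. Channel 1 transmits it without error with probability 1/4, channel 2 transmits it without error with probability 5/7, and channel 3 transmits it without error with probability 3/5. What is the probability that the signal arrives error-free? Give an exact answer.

3/28

Multiplying along the chain,
P = 1/4 × 5/7 × 3/5 = 15/140 = 3/28.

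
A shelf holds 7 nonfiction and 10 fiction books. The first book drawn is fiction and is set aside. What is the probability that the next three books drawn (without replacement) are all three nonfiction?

1/16

With the first book removed, 7 nonfiction remain out of 16.
P = 7/16 × 6/15 × 5/14 = 210/3360 = 1/16.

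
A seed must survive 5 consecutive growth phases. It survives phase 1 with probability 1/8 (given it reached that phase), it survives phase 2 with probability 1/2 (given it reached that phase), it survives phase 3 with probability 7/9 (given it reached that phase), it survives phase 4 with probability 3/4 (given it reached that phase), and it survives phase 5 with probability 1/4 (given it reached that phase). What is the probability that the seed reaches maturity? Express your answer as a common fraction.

Multiplying along the chain,
P = 1/8 × 1/2 × 7/9 × 3/4 × 1/4 = 21/2304 = 7/768.

7/768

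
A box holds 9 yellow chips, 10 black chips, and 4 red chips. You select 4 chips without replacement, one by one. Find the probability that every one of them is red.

1/8855

P = 4/23 × 3/22 × 2/21 × 1/20 = 24/212520 = 1/8855.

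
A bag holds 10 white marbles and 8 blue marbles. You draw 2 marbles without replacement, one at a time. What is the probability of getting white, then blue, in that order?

Multiply the probability of each draw given the previous ones:
P = 10/18 × 8/17 = 80/306 = 40/153.

40/153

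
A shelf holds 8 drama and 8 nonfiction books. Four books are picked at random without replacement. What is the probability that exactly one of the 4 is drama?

One ordering (drama drawn first) has probability 8/16 × 8/15 × 7/14 × 6/13 = 2688/43680 = 4/65.
There are C(4,1) = 4 such orderings, each equally likely, so P = 4 × 4/65 = 16/65.

16/65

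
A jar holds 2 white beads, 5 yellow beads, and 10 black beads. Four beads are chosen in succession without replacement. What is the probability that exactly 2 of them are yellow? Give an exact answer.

33/119

One ordering (yellow drawn first) has probability 5/17 × 4/16 × 12/15 × 11/14 = 2640/57120 = 11/238.
There are C(4,2) = 6 such orderings, each equally likely, so P = 6 × 11/238 = 33/119.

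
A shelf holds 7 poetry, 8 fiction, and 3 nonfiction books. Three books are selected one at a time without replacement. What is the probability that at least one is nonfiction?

P(no nonfiction) = 15/18 × 14/17 × 13/16 = 2730/4896 = 455/816.
P(at least one) = 1 − 455/816 = 361/816.

361/816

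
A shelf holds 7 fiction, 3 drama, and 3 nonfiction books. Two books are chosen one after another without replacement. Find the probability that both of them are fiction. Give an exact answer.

P(all fiction) = 7/13 × 6/12 = 42/156 = 7/26.

7/26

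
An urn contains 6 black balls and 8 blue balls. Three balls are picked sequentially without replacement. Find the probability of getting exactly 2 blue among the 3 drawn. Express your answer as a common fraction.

6/13

One ordering (blue drawn first) has probability 8/14 × 7/13 × 6/12 = 336/2184 = 2/13.
There are C(3,2) = 3 such orderings, each equally likely, so P = 3 × 2/13 = 6/13.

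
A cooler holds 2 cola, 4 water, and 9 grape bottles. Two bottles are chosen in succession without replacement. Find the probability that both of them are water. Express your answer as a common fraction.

P(all water) = 4/15 × 3/14 = 12/210 = 2/35.

2/35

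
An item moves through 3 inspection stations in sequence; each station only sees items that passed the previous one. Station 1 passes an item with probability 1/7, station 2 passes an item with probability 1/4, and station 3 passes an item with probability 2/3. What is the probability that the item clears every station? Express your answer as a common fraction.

1/42

Multiplying along the chain,
P = 1/7 × 1/4 × 2/3 = 2/84 = 1/42.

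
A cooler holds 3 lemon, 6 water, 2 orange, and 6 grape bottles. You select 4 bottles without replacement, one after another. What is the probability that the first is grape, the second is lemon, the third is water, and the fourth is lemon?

9/2380

Each draw changes the counts, so multiply the conditional probabilities along the sequence:
P = 6/17 × 3/16 × 6/15 × 2/14 = 216/57120 = 9/2380.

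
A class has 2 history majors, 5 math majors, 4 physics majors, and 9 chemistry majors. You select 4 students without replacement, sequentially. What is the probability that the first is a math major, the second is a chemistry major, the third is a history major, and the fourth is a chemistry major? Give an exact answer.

2/323

Each draw changes the counts, so multiply the conditional probabilities along the sequence:
P = 5/20 × 9/19 × 2/18 × 8/17 = 720/116280 = 2/323.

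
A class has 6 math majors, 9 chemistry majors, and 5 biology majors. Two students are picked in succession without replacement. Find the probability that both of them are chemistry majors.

18/95

P(every draw is a chemistry major) = 9/20 × 8/19 = 72/380 = 18/95.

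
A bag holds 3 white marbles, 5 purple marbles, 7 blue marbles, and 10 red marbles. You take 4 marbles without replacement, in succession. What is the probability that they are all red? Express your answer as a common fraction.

P = 10/25 × 9/24 × 8/23 × 7/22 = 5040/303600 = 21/1265.

21/1265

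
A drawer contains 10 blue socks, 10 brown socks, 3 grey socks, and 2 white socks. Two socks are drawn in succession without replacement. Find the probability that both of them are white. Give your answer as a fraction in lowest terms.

1/300

P = 2/25 × 1/24 = 2/600 = 1/300.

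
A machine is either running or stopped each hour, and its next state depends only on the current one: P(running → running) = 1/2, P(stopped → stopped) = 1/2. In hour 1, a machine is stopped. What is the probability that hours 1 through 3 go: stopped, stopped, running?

1/4

Hour 1 is given. For each transition, use the conditional probability from the current state:
P(stopped | stopped) = 1/2; P(running | stopped) = 1/2.
P = 1/2 × 1/2 = 1/4.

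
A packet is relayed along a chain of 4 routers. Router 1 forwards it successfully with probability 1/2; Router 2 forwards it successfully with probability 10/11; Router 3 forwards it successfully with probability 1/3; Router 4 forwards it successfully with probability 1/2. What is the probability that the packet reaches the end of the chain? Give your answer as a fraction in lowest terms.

5/66

The events are sequential, so multiply the conditional probabilities:
P = 1/2 × 10/11 × 1/3 × 1/2 = 10/132 = 5/66.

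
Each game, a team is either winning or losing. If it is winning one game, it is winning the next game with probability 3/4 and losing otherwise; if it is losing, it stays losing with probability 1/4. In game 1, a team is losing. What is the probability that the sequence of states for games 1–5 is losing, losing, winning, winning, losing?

9/256

Game 1 is given. For each transition, use the conditional probability from the current state:
P(losing | losing) = 1/4; P(winning | losing) = 3/4; P(winning | winning) = 3/4; P(losing | winning) = 1/4.
P = 1/4 × 3/4 × 3/4 × 1/4 = 9/256.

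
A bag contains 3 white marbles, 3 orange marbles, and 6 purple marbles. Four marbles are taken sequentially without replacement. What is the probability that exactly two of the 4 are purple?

One ordering (purple drawn first) has probability 6/12 × 5/11 × 6/10 × 5/9 = 900/11880 = 5/66.
There are C(4,2) = 6 such orderings, each equally likely, so P = 6 × 5/66 = 5/11.

5/11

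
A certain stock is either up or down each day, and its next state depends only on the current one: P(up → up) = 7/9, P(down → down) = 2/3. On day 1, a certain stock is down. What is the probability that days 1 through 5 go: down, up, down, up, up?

14/729

Day 1 is given. For each transition, use the conditional probability from the current state:
P(up | down) = 1/3; P(down | up) = 2/9; P(up | down) = 1/3; P(up | up) = 7/9.
P = 1/3 × 2/9 × 1/3 × 7/9 = 14/729.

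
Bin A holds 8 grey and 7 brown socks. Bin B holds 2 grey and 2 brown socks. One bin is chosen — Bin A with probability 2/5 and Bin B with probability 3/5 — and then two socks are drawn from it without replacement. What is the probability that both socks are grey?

From Bin A: P(both grey) = (8/15)(7/14) = 4/15.
From Bin B: P(both grey) = (2/4)(1/3) = 1/6.
Total probability = (2/5)(4/15) + (3/5)(1/6) = 31/150.

31/150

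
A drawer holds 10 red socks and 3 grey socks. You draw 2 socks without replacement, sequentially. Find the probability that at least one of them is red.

25/26

P(no red) = 3/13 × 2/12 = 6/156 = 1/26.
P(at least one) = 1 − 1/26 = 25/26.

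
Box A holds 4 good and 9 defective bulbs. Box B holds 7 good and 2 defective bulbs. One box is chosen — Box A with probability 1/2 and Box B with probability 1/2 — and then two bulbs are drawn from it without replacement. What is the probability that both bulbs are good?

103/312

From Box A: P(both good) = (4/13)(3/12) = 1/13.
From Box B: P(both good) = (7/9)(6/8) = 7/12.
Total probability = (1/2)(1/13) + (1/2)(7/12) = 103/312.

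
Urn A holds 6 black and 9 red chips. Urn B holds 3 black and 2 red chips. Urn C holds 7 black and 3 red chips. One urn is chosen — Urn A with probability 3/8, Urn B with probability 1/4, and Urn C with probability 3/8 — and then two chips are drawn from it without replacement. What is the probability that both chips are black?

From Urn A: P(both black) = (6/15)(5/14) = 1/7.
From Urn B: P(both black) = (3/5)(2/4) = 3/10.
From Urn C: P(both black) = (7/10)(6/9) = 7/15.
Total probability = (3/8)(1/7) + (1/4)(3/10) + (3/8)(7/15) = 17/56.

17/56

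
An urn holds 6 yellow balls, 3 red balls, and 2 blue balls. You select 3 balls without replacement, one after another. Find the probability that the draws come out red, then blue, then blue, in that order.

Multiply the probability of each draw given the previous ones:
P = 3/11 × 2/10 × 1/9 = 6/990 = 1/165.

1/165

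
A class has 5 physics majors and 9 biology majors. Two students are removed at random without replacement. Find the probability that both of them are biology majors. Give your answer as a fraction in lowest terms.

36/91

P(every draw is a biology major) = 9/14 × 8/13 = 72/182 = 36/91.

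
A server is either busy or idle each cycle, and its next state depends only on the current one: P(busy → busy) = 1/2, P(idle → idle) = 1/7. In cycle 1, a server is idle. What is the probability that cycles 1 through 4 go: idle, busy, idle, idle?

3/49

Cycle 1 is given. For each transition, use the conditional probability from the current state:
P(busy | idle) = 6/7; P(idle | busy) = 1/2; P(idle | idle) = 1/7.
P = 6/7 × 1/2 × 1/7 = 6/98 = 3/49.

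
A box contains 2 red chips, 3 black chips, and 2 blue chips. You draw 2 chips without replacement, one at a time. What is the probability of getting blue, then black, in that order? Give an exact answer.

Multiply the probability of each draw given the previous ones:
P = 2/7 × 3/6 = 6/42 = 1/7.

1/7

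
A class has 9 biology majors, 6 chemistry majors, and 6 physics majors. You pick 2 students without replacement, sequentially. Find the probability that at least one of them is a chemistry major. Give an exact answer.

P(no chemistry majors) = 15/21 × 14/20 = 210/420 = 1/2.
P(at least one) = 1 − 1/2 = 1/2.

1/2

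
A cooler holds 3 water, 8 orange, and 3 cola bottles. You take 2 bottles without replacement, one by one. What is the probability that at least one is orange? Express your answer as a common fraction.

P(no orange) = 6/14 × 5/13 = 30/182 = 15/91.
P(at least one) = 1 − 15/91 = 76/91.

76/91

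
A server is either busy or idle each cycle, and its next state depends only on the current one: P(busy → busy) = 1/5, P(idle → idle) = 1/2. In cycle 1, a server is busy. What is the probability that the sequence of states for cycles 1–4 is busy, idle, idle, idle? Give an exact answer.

1/5

Cycle 1 is given. For each transition, use the conditional probability from the current state:
P(idle | busy) = 4/5; P(idle | idle) = 1/2; P(idle | idle) = 1/2.
P = 4/5 × 1/2 × 1/2 = 4/20 = 1/5.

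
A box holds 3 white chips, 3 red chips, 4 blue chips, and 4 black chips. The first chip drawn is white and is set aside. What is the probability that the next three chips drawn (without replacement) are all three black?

2/143

With the first chip removed, 4 black remain out of 13.
P = 4/13 × 3/12 × 2/11 = 24/1716 = 2/143.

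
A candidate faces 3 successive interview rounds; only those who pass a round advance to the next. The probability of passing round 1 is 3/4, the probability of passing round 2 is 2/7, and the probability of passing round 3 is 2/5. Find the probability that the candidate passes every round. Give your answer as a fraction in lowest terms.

Multiplying along the chain,
P = 3/4 × 2/7 × 2/5 = 12/140 = 3/35.

3/35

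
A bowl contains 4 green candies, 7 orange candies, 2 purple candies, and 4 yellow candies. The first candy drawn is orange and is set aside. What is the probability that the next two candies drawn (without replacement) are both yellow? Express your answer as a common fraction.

1/20

After the first draw, 4 of the remaining 16 candies are yellow.
P = 4/16 × 3/15 = 12/240 = 1/20.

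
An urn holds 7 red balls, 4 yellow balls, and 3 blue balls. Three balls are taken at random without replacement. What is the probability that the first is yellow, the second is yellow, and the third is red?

Multiply the probability of each draw given the previous ones:
P = 4/14 × 3/13 × 7/12 = 84/2184 = 1/26.

1/26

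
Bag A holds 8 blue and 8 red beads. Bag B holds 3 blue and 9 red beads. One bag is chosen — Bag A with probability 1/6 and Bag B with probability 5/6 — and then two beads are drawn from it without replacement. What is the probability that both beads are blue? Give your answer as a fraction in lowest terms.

From Bag A: P(both blue) = (8/16)(7/15) = 7/30.
From Bag B: P(both blue) = (3/12)(2/11) = 1/22.
Total probability = (1/6)(7/30) + (5/6)(1/22) = 38/495.

38/495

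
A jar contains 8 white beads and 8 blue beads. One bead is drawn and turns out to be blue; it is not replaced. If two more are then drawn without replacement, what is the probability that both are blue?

1/5

With the first bead removed, 7 blue remain out of 15.
P = 7/15 × 6/14 = 42/210 = 1/5.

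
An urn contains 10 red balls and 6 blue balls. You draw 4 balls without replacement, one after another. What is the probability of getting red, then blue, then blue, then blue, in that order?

5/182

Multiply the probability of each draw given the previous ones:
P = 10/16 × 6/15 × 5/14 × 4/13 = 1200/43680 = 5/182.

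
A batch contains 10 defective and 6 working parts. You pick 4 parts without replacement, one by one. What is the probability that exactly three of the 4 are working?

10/91

One ordering (working drawn first) has probability 6/16 × 5/15 × 4/14 × 10/13 = 1200/43680 = 5/182.
There are C(4,3) = 4 such orderings, each equally likely, so P = 4 × 5/182 = 10/91.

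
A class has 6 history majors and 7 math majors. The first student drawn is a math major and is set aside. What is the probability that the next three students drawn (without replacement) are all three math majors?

With the first student removed, 6 math majors remain out of 12.
P = 6/12 × 5/11 × 4/10 = 120/1320 = 1/11.

1/11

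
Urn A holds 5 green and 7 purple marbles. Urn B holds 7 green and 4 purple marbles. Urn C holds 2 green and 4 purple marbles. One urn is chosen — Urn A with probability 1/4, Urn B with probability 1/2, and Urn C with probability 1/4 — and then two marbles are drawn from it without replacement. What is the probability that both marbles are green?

From Urn A: P(both green) = (5/12)(4/11) = 5/33.
From Urn B: P(both green) = (7/11)(6/10) = 21/55.
From Urn C: P(both green) = (2/6)(1/5) = 1/15.
Total probability = (1/4)(5/33) + (1/2)(21/55) + (1/4)(1/15) = 27/110.

27/110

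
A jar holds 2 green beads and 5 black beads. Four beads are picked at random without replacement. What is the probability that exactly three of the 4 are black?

4/7

One ordering (black drawn first) has probability 5/7 × 4/6 × 3/5 × 2/4 = 120/840 = 1/7.
There are C(4,3) = 4 such orderings, each equally likely, so P = 4 × 1/7 = 4/7.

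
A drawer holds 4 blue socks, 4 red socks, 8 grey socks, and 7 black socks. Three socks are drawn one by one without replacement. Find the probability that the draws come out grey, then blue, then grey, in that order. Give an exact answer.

16/759

Multiply the probability of each draw given the previous ones:
P = 8/23 × 4/22 × 7/21 = 224/10626 = 16/759.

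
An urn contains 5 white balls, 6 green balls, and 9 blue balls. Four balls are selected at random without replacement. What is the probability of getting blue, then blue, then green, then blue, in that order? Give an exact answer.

42/1615

Each draw changes the counts, so multiply the conditional probabilities along the sequence:
P = 9/20 × 8/19 × 6/18 × 7/17 = 3024/116280 = 42/1615.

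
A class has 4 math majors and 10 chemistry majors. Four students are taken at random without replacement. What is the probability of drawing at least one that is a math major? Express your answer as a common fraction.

P(no math majors) = 10/14 × 9/13 × 8/12 × 7/11 = 5040/24024 = 30/143.
P(at least one) = 1 − 30/143 = 113/143.

113/143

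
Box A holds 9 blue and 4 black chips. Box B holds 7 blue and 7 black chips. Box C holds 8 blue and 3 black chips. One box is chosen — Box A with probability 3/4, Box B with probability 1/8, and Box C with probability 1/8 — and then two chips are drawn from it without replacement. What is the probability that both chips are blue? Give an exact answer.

193/440

From Box A: P(both blue) = (9/13)(8/12) = 6/13.
From Box B: P(both blue) = (7/14)(6/13) = 3/13.
From Box C: P(both blue) = (8/11)(7/10) = 28/55.
Total probability = (3/4)(6/13) + (1/8)(3/13) + (1/8)(28/55) = 193/440.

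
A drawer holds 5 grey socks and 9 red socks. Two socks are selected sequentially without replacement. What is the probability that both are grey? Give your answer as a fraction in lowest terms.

P = 5/14 × 4/13 = 20/182 = 10/91.

10/91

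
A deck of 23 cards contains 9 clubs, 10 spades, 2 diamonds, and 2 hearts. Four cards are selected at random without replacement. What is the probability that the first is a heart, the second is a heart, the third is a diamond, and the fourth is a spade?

Chain rule:
P = 2/23 × 1/22 × 2/21 × 10/20 = 40/212520 = 1/5313.

1/5313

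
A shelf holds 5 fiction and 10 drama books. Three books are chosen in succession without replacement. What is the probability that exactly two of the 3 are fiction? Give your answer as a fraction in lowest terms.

20/91

One ordering (fiction drawn first) has probability 5/15 × 4/14 × 10/13 = 200/2730 = 20/273.
There are C(3,2) = 3 such orderings, each equally likely, so P = 3 × 20/273 = 20/91.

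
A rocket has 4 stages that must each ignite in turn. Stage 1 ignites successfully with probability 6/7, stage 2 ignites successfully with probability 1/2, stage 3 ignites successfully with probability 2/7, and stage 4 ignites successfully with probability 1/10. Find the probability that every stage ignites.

Multiplying along the chain,
P = 6/7 × 1/2 × 2/7 × 1/10 = 12/980 = 3/245.

3/245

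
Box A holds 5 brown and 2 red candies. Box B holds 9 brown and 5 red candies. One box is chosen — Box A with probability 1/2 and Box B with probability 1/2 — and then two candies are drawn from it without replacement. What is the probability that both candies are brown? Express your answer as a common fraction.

From Box A: P(both brown) = (5/7)(4/6) = 10/21.
From Box B: P(both brown) = (9/14)(8/13) = 36/91.
Total probability = (1/2)(10/21) + (1/2)(36/91) = 17/39.

17/39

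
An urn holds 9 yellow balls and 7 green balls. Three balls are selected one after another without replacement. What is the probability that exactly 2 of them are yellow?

One ordering (yellow drawn first) has probability 9/16 × 8/15 × 7/14 = 504/3360 = 3/20.
There are C(3,2) = 3 such orderings, each equally likely, so P = 3 × 3/20 = 9/20.

9/20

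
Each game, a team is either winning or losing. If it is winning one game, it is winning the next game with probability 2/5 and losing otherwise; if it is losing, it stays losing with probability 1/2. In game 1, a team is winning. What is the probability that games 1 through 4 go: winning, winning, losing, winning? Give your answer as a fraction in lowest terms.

3/25

Game 1 is given. For each transition, use the conditional probability from the current state:
P(winning | winning) = 2/5; P(losing | winning) = 3/5; P(winning | losing) = 1/2.
P = 2/5 × 3/5 × 1/2 = 6/50 = 3/25.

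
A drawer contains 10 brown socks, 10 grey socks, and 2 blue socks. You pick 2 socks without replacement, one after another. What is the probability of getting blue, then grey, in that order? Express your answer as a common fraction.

Chain rule:
P = 2/22 × 10/21 = 20/462 = 10/231.

10/231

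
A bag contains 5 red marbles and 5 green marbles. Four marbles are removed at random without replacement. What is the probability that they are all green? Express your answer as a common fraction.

P = 5/10 × 4/9 × 3/8 × 2/7 = 120/5040 = 1/42.

1/42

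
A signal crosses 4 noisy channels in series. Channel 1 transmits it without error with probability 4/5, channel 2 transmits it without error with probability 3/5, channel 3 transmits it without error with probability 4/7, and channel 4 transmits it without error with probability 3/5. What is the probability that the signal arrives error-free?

144/875

Each stage is reached only if all earlier stages succeed, so
P = 4/5 × 3/5 × 4/7 × 3/5 = 144/875.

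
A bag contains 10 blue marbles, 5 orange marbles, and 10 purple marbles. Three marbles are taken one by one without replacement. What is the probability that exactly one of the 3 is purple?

21/46

One ordering (purple drawn first) has probability 10/25 × 15/24 × 14/23 = 2100/13800 = 7/46.
There are C(3,1) = 3 such orderings, each equally likely, so P = 3 × 7/46 = 21/46.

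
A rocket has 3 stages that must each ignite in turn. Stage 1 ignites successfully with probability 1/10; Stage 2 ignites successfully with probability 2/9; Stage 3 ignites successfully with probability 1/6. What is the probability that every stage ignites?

1/270

Each stage is reached only if all earlier stages succeed, so
P = 1/10 × 2/9 × 1/6 = 2/540 = 1/270.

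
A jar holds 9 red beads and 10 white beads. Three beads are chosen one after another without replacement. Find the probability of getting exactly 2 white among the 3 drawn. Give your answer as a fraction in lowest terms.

135/323

One ordering (white drawn first) has probability 10/19 × 9/18 × 9/17 = 810/5814 = 45/323.
There are C(3,2) = 3 such orderings, each equally likely, so P = 3 × 45/323 = 135/323.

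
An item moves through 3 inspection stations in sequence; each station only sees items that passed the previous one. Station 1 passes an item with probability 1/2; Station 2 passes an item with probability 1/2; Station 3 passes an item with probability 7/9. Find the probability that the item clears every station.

Each stage is reached only if all earlier stages succeed, so
P = 1/2 × 1/2 × 7/9 = 7/36.

7/36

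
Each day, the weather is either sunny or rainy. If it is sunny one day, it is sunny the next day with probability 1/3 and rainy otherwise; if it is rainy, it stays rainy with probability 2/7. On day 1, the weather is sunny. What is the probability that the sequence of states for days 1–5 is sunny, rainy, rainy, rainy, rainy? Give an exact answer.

Day 1 is given. For each transition, use the conditional probability from the current state:
P(rainy | sunny) = 2/3; P(rainy | rainy) = 2/7; P(rainy | rainy) = 2/7; P(rainy | rainy) = 2/7.
P = 2/3 × 2/7 × 2/7 × 2/7 = 16/1029.

16/1029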